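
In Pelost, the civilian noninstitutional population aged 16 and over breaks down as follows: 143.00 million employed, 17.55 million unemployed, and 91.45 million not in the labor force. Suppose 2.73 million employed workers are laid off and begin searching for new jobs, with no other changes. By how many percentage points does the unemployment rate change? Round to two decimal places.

The unemployment rate changes by +1.70 percentage points.

Initially, labor force = 143.00 + 17.55 = 160.55 million, so u = 17.55/160.55 = 10.93%.
After the change, employed falls and unemployed rises by 2.73; labor force unchanged → E = 140.27, U = 20.28, labor force = 160.55 million.
New unemployment rate = 20.28 / 160.55 = 12.63%.
Change = 12.63% − 10.93% = +1.70 percentage points.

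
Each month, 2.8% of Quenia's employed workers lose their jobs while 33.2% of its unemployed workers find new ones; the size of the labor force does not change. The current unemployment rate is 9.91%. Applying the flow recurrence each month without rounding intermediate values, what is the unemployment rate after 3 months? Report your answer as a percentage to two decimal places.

Unemployment rate after three months ≈ 8.34%.

With a fixed labor force, u_{t+1} = u_t + s·(1−u_t) − f·u_t = u_t·(1−s−f) + s.
Here 1−s−f = 0.640 and s = 0.028.
u_1 = 0.099100 × 0.640 + 0.028 = 0.091424.
u_2 = 0.091424 × 0.640 + 0.028 = 0.086511.
u_3 = 0.086511 × 0.640 + 0.028 = 0.083367.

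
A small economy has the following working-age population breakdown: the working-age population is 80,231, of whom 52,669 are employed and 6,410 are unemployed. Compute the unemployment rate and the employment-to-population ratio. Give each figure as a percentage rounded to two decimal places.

Unemployment rate ≈ 10.85%; employment-population ratio ≈ 65.65%.

Labor force = employed + unemployed = 52,669 + 6,410 = 59,079.
Unemployment rate = 6,410 / 59,079 = 10.85%.
Employment-population ratio = 52,669 / 80,231 = 65.65%.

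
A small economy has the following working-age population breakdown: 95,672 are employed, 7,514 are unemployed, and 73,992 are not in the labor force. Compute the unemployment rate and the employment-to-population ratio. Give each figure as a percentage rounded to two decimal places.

Labor force = employed + unemployed = 95,672 + 7,514 = 103,186.
Working-age population = 103,186 + 73,992 = 177,178.
Unemployment rate = 7,514 / 103,186 = 7.28%.
Employment-population ratio = 95,672 / 177,178 = 54.00%.

Unemployment rate ≈ 7.28%; employment-population ratio ≈ 54.00%.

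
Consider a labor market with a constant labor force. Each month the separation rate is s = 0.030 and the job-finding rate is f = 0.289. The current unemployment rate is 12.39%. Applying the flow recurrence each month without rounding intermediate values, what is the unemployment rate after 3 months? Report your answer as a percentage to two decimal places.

With a fixed labor force, u_{t+1} = u_t + s·(1−u_t) − f·u_t = u_t·(1−s−f) + s.
Here 1−s−f = 0.681 and s = 0.030.
u_1 = 0.123900 × 0.681 + 0.030 = 0.114376.
u_2 = 0.114376 × 0.681 + 0.030 = 0.107890.
u_3 = 0.107890 × 0.681 + 0.030 = 0.103473.

Unemployment rate after three months ≈ 10.35%.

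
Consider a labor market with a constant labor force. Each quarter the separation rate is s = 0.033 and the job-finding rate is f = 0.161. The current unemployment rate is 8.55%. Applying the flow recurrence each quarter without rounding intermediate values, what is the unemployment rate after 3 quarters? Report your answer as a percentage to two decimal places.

Unemployment rate after three quarters ≈ 12.58%.

With a fixed labor force, u_{t+1} = u_t + s·(1−u_t) − f·u_t = u_t·(1−s−f) + s.
Here 1−s−f = 0.806 and s = 0.033.
u_1 = 0.085500 × 0.806 + 0.033 = 0.101913.
u_2 = 0.101913 × 0.806 + 0.033 = 0.115142.
u_3 = 0.115142 × 0.806 + 0.033 = 0.125804.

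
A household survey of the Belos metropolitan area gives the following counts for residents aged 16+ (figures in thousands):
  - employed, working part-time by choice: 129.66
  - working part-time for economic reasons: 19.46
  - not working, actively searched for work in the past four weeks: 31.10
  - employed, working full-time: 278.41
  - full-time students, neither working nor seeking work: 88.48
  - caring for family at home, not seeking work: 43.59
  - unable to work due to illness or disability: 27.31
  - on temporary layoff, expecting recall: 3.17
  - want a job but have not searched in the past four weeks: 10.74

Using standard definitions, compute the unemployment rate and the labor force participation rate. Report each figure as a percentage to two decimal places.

Employed = 129.66 + 19.46 + 278.41 = 427.53 thousand (anyone who worked, including part-time for economic reasons, counts as employed).
Unemployed = 31.10 + 3.17 = 34.27 thousand (jobless and actively searching, or on temporary layoff).
Labor force = 427.53 + 34.27 = 461.80 thousand.
Not in labor force = 88.48 + 43.59 + 27.31 + 10.74 = 170.12 thousand (those not working and not actively searching are outside the labor force — including those who want a job but have given up searching).
Civilian working-age population = 461.80 + 170.12 = 631.92 thousand.
Unemployment rate = 34.27 / 461.80 = 7.42%.
Labor force participation rate = 461.80 / 631.92 = 73.08%.

Unemployment rate ≈ 7.42%; labor force participation rate ≈ 73.08%.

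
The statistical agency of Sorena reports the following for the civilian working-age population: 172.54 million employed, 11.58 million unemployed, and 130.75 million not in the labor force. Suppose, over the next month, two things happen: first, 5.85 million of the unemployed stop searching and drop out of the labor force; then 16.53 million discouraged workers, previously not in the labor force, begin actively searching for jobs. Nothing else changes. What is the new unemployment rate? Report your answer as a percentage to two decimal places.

Initially, labor force = 172.54 + 11.58 = 184.12 million, so u = 11.58/184.12 = 6.29%.
After the first change, unemployed and labor force both fall by 5.85 → E = 172.54, U = 5.73, labor force = 178.27 million.
After the second change, unemployed and labor force both rise by 16.53 → E = 172.54, U = 22.26, labor force = 194.80 million.
New unemployment rate = 22.26 / 194.80 = 11.43%.

New unemployment rate ≈ 11.43%.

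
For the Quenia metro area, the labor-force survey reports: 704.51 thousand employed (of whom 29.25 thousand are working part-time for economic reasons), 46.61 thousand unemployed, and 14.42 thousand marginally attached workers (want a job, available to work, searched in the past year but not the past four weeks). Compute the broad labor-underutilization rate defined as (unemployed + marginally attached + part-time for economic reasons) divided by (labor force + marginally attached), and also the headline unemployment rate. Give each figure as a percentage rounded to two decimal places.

Broad underutilization rate ≈ 11.79%; headline unemployment rate ≈ 6.21%.

Labor force = 704.51 + 46.61 = 751.12 thousand.
Numerator = 46.61 + 14.42 + 29.25 = 90.28 thousand.
Denominator = 751.12 + 14.42 = 765.54 thousand.
Broad rate = 90.28 / 765.54 = 11.79%.
Headline unemployment rate = 46.61 / 751.12 = 6.21%.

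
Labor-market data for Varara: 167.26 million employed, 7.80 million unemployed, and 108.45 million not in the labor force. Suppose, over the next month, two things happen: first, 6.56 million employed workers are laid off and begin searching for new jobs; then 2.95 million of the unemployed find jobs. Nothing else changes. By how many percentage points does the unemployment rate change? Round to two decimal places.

The unemployment rate changes by +2.06 percentage points.

Initially, labor force = 167.26 + 7.80 = 175.06 million, so u = 7.80/175.06 = 4.46%.
After the first change, employed falls and unemployed rises by 6.56; labor force unchanged → E = 160.70, U = 14.36, labor force = 175.06 million.
After the second change, unemployed falls and employed rises by 2.95; labor force unchanged → E = 163.65, U = 11.41, labor force = 175.06 million.
New unemployment rate = 11.41 / 175.06 = 6.52%.
Change = 6.52% − 4.46% = +2.06 percentage points.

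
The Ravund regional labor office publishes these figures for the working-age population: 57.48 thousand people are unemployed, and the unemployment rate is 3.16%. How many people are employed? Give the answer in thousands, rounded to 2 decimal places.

Labor force = U / u = 57.48 / 0.0316 ≈ 1,818.99 thousand.
Employed = labor force − unemployed = 1,818.99 − 57.48 = 1,761.51 thousand.

About 1,761.51 thousand are employed.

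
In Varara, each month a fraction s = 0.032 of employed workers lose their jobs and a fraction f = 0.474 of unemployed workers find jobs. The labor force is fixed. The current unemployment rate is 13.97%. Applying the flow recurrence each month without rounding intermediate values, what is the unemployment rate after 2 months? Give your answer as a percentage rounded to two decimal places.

With a fixed labor force, u_{t+1} = u_t + s·(1−u_t) − f·u_t = u_t·(1−s−f) + s.
Here 1−s−f = 0.494 and s = 0.032.
u_1 = 0.139700 × 0.494 + 0.032 = 0.101012.
u_2 = 0.101012 × 0.494 + 0.032 = 0.081900.

Unemployment rate after two months ≈ 8.19%.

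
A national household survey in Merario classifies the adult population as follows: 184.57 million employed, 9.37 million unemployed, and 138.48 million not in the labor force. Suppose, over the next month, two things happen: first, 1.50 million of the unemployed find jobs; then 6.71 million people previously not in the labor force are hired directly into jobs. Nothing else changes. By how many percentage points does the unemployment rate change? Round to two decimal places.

The unemployment rate changes by −0.91 percentage points.

Initially, labor force = 184.57 + 9.37 = 193.94 million, so u = 9.37/193.94 = 4.83%.
After the first change, unemployed falls and employed rises by 1.50; labor force unchanged → E = 186.07, U = 7.87, labor force = 193.94 million.
After the second change, employed and labor force both rise by 6.71; unemployed unchanged → E = 192.78, U = 7.87, labor force = 200.65 million.
New unemployment rate = 7.87 / 200.65 = 3.92%.
Change = 3.92% − 4.83% = −0.91 percentage points.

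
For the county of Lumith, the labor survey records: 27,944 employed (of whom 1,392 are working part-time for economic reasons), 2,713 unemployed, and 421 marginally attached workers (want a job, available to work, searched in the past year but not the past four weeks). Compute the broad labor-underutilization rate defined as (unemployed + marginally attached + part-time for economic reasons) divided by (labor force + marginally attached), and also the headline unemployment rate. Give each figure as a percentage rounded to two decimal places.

Broad underutilization rate ≈ 14.56%; headline unemployment rate ≈ 8.85%.

Labor force = 27,944 + 2,713 = 30,657.
Numerator = 2,713 + 421 + 1,392 = 4,526.
Denominator = 30,657 + 421 = 31,078.
Broad rate = 4,526 / 31,078 = 14.56%.
Headline unemployment rate = 2,713 / 30,657 = 8.85%.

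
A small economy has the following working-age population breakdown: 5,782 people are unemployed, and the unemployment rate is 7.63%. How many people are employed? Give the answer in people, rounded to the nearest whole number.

Labor force = U / u = 5,782 / 0.0763 ≈ 75,780.
Employed = labor force − unemployed = 75,780 − 5,782 = 69,998.

About 69,998 are employed.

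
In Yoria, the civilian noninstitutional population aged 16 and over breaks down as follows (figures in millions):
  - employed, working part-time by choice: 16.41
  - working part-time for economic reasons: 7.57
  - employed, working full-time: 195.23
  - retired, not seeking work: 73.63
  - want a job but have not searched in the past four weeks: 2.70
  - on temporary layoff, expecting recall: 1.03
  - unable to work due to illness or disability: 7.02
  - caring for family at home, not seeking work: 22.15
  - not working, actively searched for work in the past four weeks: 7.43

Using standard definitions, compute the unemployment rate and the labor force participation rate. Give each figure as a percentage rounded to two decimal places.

Unemployment rate ≈ 3.72%; labor force participation rate ≈ 68.33%.

Employed = 16.41 + 7.57 + 195.23 = 219.21 million (anyone who worked, including part-time for economic reasons, counts as employed).
Unemployed = 1.03 + 7.43 = 8.46 million (jobless and actively searching, or on temporary layoff).
Labor force = 219.21 + 8.46 = 227.67 million.
Not in labor force = 73.63 + 2.70 + 7.02 + 22.15 = 105.50 million (those not working and not actively searching are outside the labor force — including those who want a job but have given up searching).
Civilian working-age population = 227.67 + 105.50 = 333.17 million.
Unemployment rate = 8.46 / 227.67 = 3.72%.
Labor force participation rate = 227.67 / 333.17 = 68.33%.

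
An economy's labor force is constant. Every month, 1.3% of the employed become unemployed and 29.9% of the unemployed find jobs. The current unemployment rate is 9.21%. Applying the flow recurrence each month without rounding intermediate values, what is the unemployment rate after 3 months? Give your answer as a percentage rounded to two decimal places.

Unemployment rate after three months ≈ 5.81%.

With a fixed labor force, u_{t+1} = u_t + s·(1−u_t) − f·u_t = u_t·(1−s−f) + s.
Here 1−s−f = 0.688 and s = 0.013.
u_1 = 0.092100 × 0.688 + 0.013 = 0.076365.
u_2 = 0.076365 × 0.688 + 0.013 = 0.065539.
u_3 = 0.065539 × 0.688 + 0.013 = 0.058091.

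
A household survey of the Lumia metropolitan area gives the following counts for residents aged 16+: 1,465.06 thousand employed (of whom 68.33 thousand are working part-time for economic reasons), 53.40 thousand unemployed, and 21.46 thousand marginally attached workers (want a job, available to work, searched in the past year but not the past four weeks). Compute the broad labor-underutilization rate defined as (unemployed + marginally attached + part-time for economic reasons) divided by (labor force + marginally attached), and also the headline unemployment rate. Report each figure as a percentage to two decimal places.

Labor force = 1,465.06 + 53.40 = 1,518.46 thousand.
Numerator = 53.40 + 21.46 + 68.33 = 143.19 thousand.
Denominator = 1,518.46 + 21.46 = 1,539.92 thousand.
Broad rate = 143.19 / 1,539.92 = 9.30%.
Headline unemployment rate = 53.40 / 1,518.46 = 3.52%.

Broad underutilization rate ≈ 9.30%; headline unemployment rate ≈ 3.52%.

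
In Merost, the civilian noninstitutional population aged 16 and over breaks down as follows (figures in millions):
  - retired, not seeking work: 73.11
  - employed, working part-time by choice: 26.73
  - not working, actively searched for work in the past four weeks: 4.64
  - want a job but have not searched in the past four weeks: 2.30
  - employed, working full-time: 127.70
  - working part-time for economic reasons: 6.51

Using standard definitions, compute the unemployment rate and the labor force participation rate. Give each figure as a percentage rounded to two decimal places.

Unemployment rate ≈ 2.80%; labor force participation rate ≈ 68.71%.

Employed = 26.73 + 127.70 + 6.51 = 160.94 million (anyone who worked, including part-time for economic reasons, counts as employed).
Unemployed = 4.64 million.
Labor force = 160.94 + 4.64 = 165.58 million.
Not in labor force = 73.11 + 2.30 = 75.41 million (those not working and not actively searching are outside the labor force — including those who want a job but have given up searching).
Civilian working-age population = 165.58 + 75.41 = 240.99 million.
Unemployment rate = 4.64 / 165.58 = 2.80%.
Labor force participation rate = 165.58 / 240.99 = 68.71%.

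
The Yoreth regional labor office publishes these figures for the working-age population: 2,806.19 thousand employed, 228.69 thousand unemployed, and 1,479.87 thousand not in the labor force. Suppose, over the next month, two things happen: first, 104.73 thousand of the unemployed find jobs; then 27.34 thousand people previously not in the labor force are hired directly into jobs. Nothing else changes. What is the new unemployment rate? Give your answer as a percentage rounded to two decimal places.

New unemployment rate ≈ 4.05%.

Initially, labor force = 2,806.19 + 228.69 = 3,034.88 thousand, so u = 228.69/3,034.88 = 7.54%.
After the first change, unemployed falls and employed rises by 104.73; labor force unchanged → E = 2,910.92, U = 123.96, labor force = 3,034.88 thousand.
After the second change, employed and labor force both rise by 27.34; unemployed unchanged → E = 2,938.26, U = 123.96, labor force = 3,062.22 thousand.
New unemployment rate = 123.96 / 3,062.22 = 4.05%.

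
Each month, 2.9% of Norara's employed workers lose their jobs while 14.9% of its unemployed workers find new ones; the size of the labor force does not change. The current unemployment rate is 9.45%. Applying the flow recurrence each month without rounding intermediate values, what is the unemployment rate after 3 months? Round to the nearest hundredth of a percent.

With a fixed labor force, u_{t+1} = u_t + s·(1−u_t) − f·u_t = u_t·(1−s−f) + s.
Here 1−s−f = 0.822 and s = 0.029.
u_1 = 0.094500 × 0.822 + 0.029 = 0.106679.
u_2 = 0.106679 × 0.822 + 0.029 = 0.116690.
u_3 = 0.116690 × 0.822 + 0.029 = 0.124919.

Unemployment rate after three months ≈ 12.49%.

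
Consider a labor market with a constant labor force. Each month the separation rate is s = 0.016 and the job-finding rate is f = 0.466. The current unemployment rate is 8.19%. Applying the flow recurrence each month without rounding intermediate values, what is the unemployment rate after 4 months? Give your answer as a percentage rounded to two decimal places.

Unemployment rate after four months ≈ 3.67%.

With a fixed labor force, u_{t+1} = u_t + s·(1−u_t) − f·u_t = u_t·(1−s−f) + s.
Here 1−s−f = 0.518 and s = 0.016.
u_1 = 0.081900 × 0.518 + 0.016 = 0.058424.
u_2 = 0.058424 × 0.518 + 0.016 = 0.046264.
u_3 = 0.046264 × 0.518 + 0.016 = 0.039965.
u_4 = 0.039965 × 0.518 + 0.016 = 0.036702.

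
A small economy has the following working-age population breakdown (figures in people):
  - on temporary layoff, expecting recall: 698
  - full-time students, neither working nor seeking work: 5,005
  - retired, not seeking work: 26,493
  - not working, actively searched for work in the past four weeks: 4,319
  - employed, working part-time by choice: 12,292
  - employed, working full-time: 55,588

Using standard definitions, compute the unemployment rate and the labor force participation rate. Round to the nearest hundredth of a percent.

Unemployment rate ≈ 6.88%; labor force participation rate ≈ 69.83%.

Employed = 12,292 + 55,588 = 67,880.
Unemployed = 698 + 4,319 = 5,017 (jobless and actively searching, or on temporary layoff).
Labor force = 67,880 + 5,017 = 72,897.
Not in labor force = 5,005 + 26,493 = 31,498 (those not working and not actively searching are outside the labor force).
Civilian working-age population = 72,897 + 31,498 = 104,395.
Unemployment rate = 5,017 / 72,897 = 6.88%.
Labor force participation rate = 72,897 / 104,395 = 69.83%.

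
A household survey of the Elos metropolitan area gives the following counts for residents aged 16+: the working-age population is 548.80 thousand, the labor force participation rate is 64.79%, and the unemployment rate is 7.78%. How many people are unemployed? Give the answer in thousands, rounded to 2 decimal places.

Labor force = 0.6479 × 548.80 = 355.57 thousand.
Unemployed = 0.0778 × 355.57 ≈ 27.66 thousand.

About 27.66 thousand are unemployed.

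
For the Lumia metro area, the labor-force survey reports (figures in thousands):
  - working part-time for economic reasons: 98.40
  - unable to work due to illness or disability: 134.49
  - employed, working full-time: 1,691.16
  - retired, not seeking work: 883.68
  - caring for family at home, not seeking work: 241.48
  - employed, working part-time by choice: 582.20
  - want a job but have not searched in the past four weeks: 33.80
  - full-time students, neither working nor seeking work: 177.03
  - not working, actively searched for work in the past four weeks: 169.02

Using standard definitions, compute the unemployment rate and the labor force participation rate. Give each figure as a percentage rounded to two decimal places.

Employed = 98.40 + 1,691.16 + 582.20 = 2,371.76 thousand (anyone who worked, including part-time for economic reasons, counts as employed).
Unemployed = 169.02 thousand.
Labor force = 2,371.76 + 169.02 = 2,540.78 thousand.
Not in labor force = 134.49 + 883.68 + 241.48 + 33.80 + 177.03 = 1,470.48 thousand (those not working and not actively searching are outside the labor force — including those who want a job but have given up searching).
Civilian working-age population = 2,540.78 + 1,470.48 = 4,011.26 thousand.
Unemployment rate = 169.02 / 2,540.78 = 6.65%.
Labor force participation rate = 2,540.78 / 4,011.26 = 63.34%.

Unemployment rate ≈ 6.65%; labor force participation rate ≈ 63.34%.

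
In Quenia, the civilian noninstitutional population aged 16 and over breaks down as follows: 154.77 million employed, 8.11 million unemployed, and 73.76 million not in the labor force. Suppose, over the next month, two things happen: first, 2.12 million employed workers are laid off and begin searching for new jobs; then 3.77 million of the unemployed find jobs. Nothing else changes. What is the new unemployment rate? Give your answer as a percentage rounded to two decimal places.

New unemployment rate ≈ 3.97%.

Initially, labor force = 154.77 + 8.11 = 162.88 million, so u = 8.11/162.88 = 4.98%.
After the first change, employed falls and unemployed rises by 2.12; labor force unchanged → E = 152.65, U = 10.23, labor force = 162.88 million.
After the second change, unemployed falls and employed rises by 3.77; labor force unchanged → E = 156.42, U = 6.46, labor force = 162.88 million.
New unemployment rate = 6.46 / 162.88 = 3.97%.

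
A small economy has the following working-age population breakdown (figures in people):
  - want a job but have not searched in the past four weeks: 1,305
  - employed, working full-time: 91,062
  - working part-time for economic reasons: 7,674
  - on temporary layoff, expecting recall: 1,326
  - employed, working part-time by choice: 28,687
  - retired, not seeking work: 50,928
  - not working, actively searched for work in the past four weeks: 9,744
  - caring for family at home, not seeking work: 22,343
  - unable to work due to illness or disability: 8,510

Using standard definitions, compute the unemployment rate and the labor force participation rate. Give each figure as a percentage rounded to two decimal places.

Unemployment rate ≈ 7.99%; labor force participation rate ≈ 62.50%.

Employed = 91,062 + 7,674 + 28,687 = 127,423 (anyone who worked, including part-time for economic reasons, counts as employed).
Unemployed = 1,326 + 9,744 = 11,070 (jobless and actively searching, or on temporary layoff).
Labor force = 127,423 + 11,070 = 138,493.
Not in labor force = 1,305 + 50,928 + 22,343 + 8,510 = 83,086 (those not working and not actively searching are outside the labor force — including those who want a job but have given up searching).
Civilian working-age population = 138,493 + 83,086 = 221,579.
Unemployment rate = 11,070 / 138,493 = 7.99%.
Labor force participation rate = 138,493 / 221,579 = 62.50%.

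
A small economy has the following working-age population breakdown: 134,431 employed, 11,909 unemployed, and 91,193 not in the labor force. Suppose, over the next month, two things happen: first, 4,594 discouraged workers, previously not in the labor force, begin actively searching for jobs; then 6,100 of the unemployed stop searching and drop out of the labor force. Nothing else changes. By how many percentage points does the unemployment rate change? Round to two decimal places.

Initially, labor force = 134,431 + 11,909 = 146,340, so u = 11,909/146,340 = 8.14%.
After the first change, unemployed and labor force both rise by 4,594 → E = 134,431, U = 16,503, labor force = 150,934.
After the second change, unemployed and labor force both fall by 6,100 → E = 134,431, U = 10,403, labor force = 144,834.
New unemployment rate = 10,403 / 144,834 = 7.18%.
Change = 7.18% − 8.14% = −0.96 percentage points.

The unemployment rate changes by −0.96 percentage points.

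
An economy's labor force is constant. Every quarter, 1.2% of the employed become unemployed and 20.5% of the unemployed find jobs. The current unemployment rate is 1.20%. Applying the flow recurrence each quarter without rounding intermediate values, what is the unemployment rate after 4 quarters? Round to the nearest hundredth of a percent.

Unemployment rate after four quarters ≈ 3.90%.

With a fixed labor force, u_{t+1} = u_t + s·(1−u_t) − f·u_t = u_t·(1−s−f) + s.
Here 1−s−f = 0.783 and s = 0.012.
u_1 = 0.012000 × 0.783 + 0.012 = 0.021396.
u_2 = 0.021396 × 0.783 + 0.012 = 0.028753.
u_3 = 0.028753 × 0.783 + 0.012 = 0.034514.
u_4 = 0.034514 × 0.783 + 0.012 = 0.039024.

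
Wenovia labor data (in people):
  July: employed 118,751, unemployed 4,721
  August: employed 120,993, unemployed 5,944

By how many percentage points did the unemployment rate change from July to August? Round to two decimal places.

The unemployment rate changed by +0.86 percentage points.

July: labor force = 118,751 + 4,721 = 123,472; u = 4,721/123,472 = 3.82%.
August: labor force = 120,993 + 5,944 = 126,937; u = 5,944/126,937 = 4.68%.
Change = 4.68% − 3.82% = +0.86 pp.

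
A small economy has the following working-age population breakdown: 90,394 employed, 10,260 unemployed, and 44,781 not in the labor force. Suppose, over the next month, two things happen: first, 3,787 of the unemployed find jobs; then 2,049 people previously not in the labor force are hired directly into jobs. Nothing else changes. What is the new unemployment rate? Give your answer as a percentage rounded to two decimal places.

New unemployment rate ≈ 6.30%.

Initially, labor force = 90,394 + 10,260 = 100,654, so u = 10,260/100,654 = 10.19%.
After the first change, unemployed falls and employed rises by 3,787; labor force unchanged → E = 94,181, U = 6,473, labor force = 100,654.
After the second change, employed and labor force both rise by 2,049; unemployed unchanged → E = 96,230, U = 6,473, labor force = 102,703.
New unemployment rate = 6,473 / 102,703 = 6.30%.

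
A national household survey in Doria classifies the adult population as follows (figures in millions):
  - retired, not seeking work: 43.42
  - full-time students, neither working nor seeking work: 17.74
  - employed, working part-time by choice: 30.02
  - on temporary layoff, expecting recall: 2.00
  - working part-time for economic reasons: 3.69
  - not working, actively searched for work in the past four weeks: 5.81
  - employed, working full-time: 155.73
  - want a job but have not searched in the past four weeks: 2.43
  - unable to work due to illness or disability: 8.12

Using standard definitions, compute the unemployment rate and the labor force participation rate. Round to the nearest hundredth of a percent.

Unemployment rate ≈ 3.96%; labor force participation rate ≈ 73.34%.

Employed = 30.02 + 3.69 + 155.73 = 189.44 million (anyone who worked, including part-time for economic reasons, counts as employed).
Unemployed = 2.00 + 5.81 = 7.81 million (jobless and actively searching, or on temporary layoff).
Labor force = 189.44 + 7.81 = 197.25 million.
Not in labor force = 43.42 + 17.74 + 2.43 + 8.12 = 71.71 million (those not working and not actively searching are outside the labor force — including those who want a job but have given up searching).
Civilian working-age population = 197.25 + 71.71 = 268.96 million.
Unemployment rate = 7.81 / 197.25 = 3.96%.
Labor force participation rate = 197.25 / 268.96 = 73.34%.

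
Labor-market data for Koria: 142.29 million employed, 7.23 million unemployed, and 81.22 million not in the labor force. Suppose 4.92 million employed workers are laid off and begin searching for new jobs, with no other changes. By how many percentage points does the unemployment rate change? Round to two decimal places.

Initially, labor force = 142.29 + 7.23 = 149.52 million, so u = 7.23/149.52 = 4.84%.
After the change, employed falls and unemployed rises by 4.92; labor force unchanged → E = 137.37, U = 12.15, labor force = 149.52 million.
New unemployment rate = 12.15 / 149.52 = 8.13%.
Change = 8.13% − 4.84% = +3.29 percentage points.

The unemployment rate changes by +3.29 percentage points.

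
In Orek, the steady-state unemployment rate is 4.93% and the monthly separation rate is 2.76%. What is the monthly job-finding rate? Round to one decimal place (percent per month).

From u* = s/(s+f): f = s·(1−u)/u.
f = 2.76 × (1 − 0.0493) / 0.0493 = 2.6239 / 0.0493 ≈ 53.2% per month.

Job-finding rate ≈ 53.2% per month.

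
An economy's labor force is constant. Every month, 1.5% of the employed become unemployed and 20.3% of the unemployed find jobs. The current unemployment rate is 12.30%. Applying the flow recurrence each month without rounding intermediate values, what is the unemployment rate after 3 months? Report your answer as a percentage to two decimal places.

With a fixed labor force, u_{t+1} = u_t + s·(1−u_t) − f·u_t = u_t·(1−s−f) + s.
Here 1−s−f = 0.782 and s = 0.015.
u_1 = 0.123000 × 0.782 + 0.015 = 0.111186.
u_2 = 0.111186 × 0.782 + 0.015 = 0.101947.
u_3 = 0.101947 × 0.782 + 0.015 = 0.094723.

Unemployment rate after three months ≈ 9.47%.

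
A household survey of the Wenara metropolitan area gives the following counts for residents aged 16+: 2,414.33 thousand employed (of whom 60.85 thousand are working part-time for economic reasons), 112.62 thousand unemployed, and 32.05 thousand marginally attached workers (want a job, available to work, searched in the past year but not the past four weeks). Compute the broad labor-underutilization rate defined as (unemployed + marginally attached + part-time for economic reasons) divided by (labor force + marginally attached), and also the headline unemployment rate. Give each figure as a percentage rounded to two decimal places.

Labor force = 2,414.33 + 112.62 = 2,526.95 thousand.
Numerator = 112.62 + 32.05 + 60.85 = 205.52 thousand.
Denominator = 2,526.95 + 32.05 = 2,559.00 thousand.
Broad rate = 205.52 / 2,559.00 = 8.03%.
Headline unemployment rate = 112.62 / 2,526.95 = 4.46%.

Broad underutilization rate ≈ 8.03%; headline unemployment rate ≈ 4.46%.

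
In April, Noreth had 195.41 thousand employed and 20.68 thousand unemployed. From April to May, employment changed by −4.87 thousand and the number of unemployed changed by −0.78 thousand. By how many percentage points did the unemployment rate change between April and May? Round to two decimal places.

April: labor force = 195.41 + 20.68 = 216.09; u = 20.68/216.09 = 9.57%.
May: labor force = 190.54 + 19.90 = 210.44; u = 19.90/210.44 = 9.46%.
Change = 9.46% − 9.57% = −0.11 pp.

The unemployment rate changed by −0.11 percentage points.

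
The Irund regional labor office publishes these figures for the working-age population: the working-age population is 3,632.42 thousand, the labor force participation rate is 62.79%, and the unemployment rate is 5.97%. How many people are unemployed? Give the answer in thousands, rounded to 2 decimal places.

Labor force = 0.6279 × 3,632.42 = 2,280.80 thousand.
Unemployed = 0.0597 × 2,280.80 ≈ 136.16 thousand.

About 136.16 thousand are unemployed.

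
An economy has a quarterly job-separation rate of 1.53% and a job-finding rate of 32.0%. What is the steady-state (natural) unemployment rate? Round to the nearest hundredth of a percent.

At steady state the flows balance: s·E = f·U, so U/(E+U) = s/(s+f).
u* = 1.53 / (1.53 + 32.0) = 1.53 / 33.53 = 4.56%.

Steady-state unemployment rate ≈ 4.56%.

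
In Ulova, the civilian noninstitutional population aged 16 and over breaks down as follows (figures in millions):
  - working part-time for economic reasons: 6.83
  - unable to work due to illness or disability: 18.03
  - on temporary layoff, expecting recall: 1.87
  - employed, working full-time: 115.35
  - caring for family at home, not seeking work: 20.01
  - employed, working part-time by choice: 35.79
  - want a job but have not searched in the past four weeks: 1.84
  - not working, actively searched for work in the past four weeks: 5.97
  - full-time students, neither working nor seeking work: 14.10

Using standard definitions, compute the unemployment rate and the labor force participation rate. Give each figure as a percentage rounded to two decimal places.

Unemployment rate ≈ 4.73%; labor force participation rate ≈ 75.44%.

Employed = 6.83 + 115.35 + 35.79 = 157.97 million (anyone who worked, including part-time for economic reasons, counts as employed).
Unemployed = 1.87 + 5.97 = 7.84 million (jobless and actively searching, or on temporary layoff).
Labor force = 157.97 + 7.84 = 165.81 million.
Not in labor force = 18.03 + 20.01 + 1.84 + 14.10 = 53.98 million (those not working and not actively searching are outside the labor force — including those who want a job but have given up searching).
Civilian working-age population = 165.81 + 53.98 = 219.79 million.
Unemployment rate = 7.84 / 165.81 = 4.73%.
Labor force participation rate = 165.81 / 219.79 = 75.44%.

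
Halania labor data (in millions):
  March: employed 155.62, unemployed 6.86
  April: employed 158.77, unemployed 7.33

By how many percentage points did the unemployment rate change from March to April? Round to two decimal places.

The unemployment rate changed by +0.19 percentage points.

March: labor force = 155.62 + 6.86 = 162.48; u = 6.86/162.48 = 4.22%.
April: labor force = 158.77 + 7.33 = 166.10; u = 7.33/166.10 = 4.41%.
Change = 4.41% − 4.22% = +0.19 pp.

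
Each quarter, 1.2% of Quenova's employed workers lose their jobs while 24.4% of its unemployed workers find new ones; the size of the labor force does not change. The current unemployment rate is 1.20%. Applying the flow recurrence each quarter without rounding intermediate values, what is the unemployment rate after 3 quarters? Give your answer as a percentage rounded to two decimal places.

With a fixed labor force, u_{t+1} = u_t + s·(1−u_t) − f·u_t = u_t·(1−s−f) + s.
Here 1−s−f = 0.744 and s = 0.012.
u_1 = 0.012000 × 0.744 + 0.012 = 0.020928.
u_2 = 0.020928 × 0.744 + 0.012 = 0.027570.
u_3 = 0.027570 × 0.744 + 0.012 = 0.032512.

Unemployment rate after three quarters ≈ 3.25%.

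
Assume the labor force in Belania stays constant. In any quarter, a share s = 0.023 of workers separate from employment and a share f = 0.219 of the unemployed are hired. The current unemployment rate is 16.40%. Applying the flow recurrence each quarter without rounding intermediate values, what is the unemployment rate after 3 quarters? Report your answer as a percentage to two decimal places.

With a fixed labor force, u_{t+1} = u_t + s·(1−u_t) − f·u_t = u_t·(1−s−f) + s.
Here 1−s−f = 0.758 and s = 0.023.
u_1 = 0.164000 × 0.758 + 0.023 = 0.147312.
u_2 = 0.147312 × 0.758 + 0.023 = 0.134662.
u_3 = 0.134662 × 0.758 + 0.023 = 0.125074.

Unemployment rate after three quarters ≈ 12.51%.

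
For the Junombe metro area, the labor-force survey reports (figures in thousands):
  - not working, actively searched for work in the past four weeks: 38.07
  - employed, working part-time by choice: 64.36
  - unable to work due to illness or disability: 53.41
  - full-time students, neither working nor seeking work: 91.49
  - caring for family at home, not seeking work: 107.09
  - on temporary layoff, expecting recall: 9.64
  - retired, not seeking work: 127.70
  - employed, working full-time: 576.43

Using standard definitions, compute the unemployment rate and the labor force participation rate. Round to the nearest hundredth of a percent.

Employed = 64.36 + 576.43 = 640.79 thousand.
Unemployed = 38.07 + 9.64 = 47.71 thousand (jobless and actively searching, or on temporary layoff).
Labor force = 640.79 + 47.71 = 688.50 thousand.
Not in labor force = 53.41 + 91.49 + 107.09 + 127.70 = 379.69 thousand (those not working and not actively searching are outside the labor force).
Civilian working-age population = 688.50 + 379.69 = 1,068.19 thousand.
Unemployment rate = 47.71 / 688.50 = 6.93%.
Labor force participation rate = 688.50 / 1,068.19 = 64.45%.

Unemployment rate ≈ 6.93%; labor force participation rate ≈ 64.45%.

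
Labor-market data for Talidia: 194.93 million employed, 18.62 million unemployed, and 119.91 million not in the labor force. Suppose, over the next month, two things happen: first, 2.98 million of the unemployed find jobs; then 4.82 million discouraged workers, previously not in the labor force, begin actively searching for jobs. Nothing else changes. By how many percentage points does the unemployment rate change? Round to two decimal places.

The unemployment rate changes by +0.65 percentage points.

Initially, labor force = 194.93 + 18.62 = 213.55 million, so u = 18.62/213.55 = 8.72%.
After the first change, unemployed falls and employed rises by 2.98; labor force unchanged → E = 197.91, U = 15.64, labor force = 213.55 million.
After the second change, unemployed and labor force both rise by 4.82 → E = 197.91, U = 20.46, labor force = 218.37 million.
New unemployment rate = 20.46 / 218.37 = 9.37%.
Change = 9.37% − 8.72% = +0.65 percentage points.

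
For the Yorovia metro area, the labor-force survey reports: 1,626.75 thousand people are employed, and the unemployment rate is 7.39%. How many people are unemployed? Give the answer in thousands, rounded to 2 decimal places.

Let U be the number unemployed. The labor force is E + U, and U/(E+U) = 0.0739.
So U = 0.0739 × 1,626.75 / (1 − 0.0739) = 120.2168 / 0.9261 ≈ 129.81 thousand.

About 129.81 thousand are unemployed.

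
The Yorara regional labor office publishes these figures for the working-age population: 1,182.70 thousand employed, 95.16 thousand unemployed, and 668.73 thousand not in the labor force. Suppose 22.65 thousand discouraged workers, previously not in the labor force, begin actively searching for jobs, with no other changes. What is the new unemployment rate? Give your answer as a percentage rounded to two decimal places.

New unemployment rate ≈ 9.06%.

Initially, labor force = 1,182.70 + 95.16 = 1,277.86 thousand, so u = 95.16/1,277.86 = 7.45%.
After the change, unemployed and labor force both rise by 22.65 → E = 1,182.70, U = 117.81, labor force = 1,300.51 thousand.
New unemployment rate = 117.81 / 1,300.51 = 9.06%.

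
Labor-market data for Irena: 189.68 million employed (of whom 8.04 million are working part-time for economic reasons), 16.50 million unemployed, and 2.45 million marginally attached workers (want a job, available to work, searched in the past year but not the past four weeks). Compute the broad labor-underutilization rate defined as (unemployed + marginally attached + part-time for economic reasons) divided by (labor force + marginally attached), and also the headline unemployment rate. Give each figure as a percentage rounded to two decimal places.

Broad underutilization rate ≈ 12.94%; headline unemployment rate ≈ 8.00%.

Labor force = 189.68 + 16.50 = 206.18 million.
Numerator = 16.50 + 2.45 + 8.04 = 26.99 million.
Denominator = 206.18 + 2.45 = 208.63 million.
Broad rate = 26.99 / 208.63 = 12.94%.
Headline unemployment rate = 16.50 / 206.18 = 8.00%.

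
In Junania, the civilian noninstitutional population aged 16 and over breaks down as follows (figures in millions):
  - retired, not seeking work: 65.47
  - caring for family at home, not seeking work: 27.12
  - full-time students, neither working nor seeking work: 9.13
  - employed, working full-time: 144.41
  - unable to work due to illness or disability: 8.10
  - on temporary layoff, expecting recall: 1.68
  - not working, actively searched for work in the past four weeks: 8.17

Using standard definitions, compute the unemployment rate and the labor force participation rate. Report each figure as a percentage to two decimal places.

Unemployment rate ≈ 6.39%; labor force participation rate ≈ 58.41%.

Employed = 144.41 million.
Unemployed = 1.68 + 8.17 = 9.85 million (jobless and actively searching, or on temporary layoff).
Labor force = 144.41 + 9.85 = 154.26 million.
Not in labor force = 65.47 + 27.12 + 9.13 + 8.10 = 109.82 million (those not working and not actively searching are outside the labor force).
Civilian working-age population = 154.26 + 109.82 = 264.08 million.
Unemployment rate = 9.85 / 154.26 = 6.39%.
Labor force participation rate = 154.26 / 264.08 = 58.41%.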